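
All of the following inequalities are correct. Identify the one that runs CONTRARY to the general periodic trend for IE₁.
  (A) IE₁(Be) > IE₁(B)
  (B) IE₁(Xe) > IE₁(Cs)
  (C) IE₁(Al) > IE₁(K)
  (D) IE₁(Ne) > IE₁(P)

(A)

The general trend: IE₁ increases across a period and decreases down a group.
(A) Be (period 2, group 2) vs B (period 2, group 13): the stated order contradicts the simple trend.
(B) Xe (period 5, group 18) vs Cs (period 6, group 1): the stated order agrees with the simple trend.
(C) Al (period 3, group 13) vs K (period 4, group 1): the stated order agrees with the simple trend.
(D) Ne (period 2, group 18) vs P (period 3, group 15): the stated order agrees with the simple trend.
The exception is (A): removing B's lone 2p electron is easier than breaking Be's filled 2s².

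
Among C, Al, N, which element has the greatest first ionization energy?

N

C is in period 2, group 14; N is in period 2, group 15; Al is in period 3, group 13.
Across a period the outer electron is held more tightly (higher IE₁); down a group it sits in a higher shell, more shielded, and comes off more easily.
Here both period and group differ, so the two effects have to be weighed against each other.
C > Al: relative to Al, both the across-period and down-group shifts push C's first ionization energy up.
N > C: both are in period 2; the period trend gives N the larger value.
For reference (kJ/mol): C 1086, N 1402, Al 578.
The greatest first ionization energy among these belongs to N.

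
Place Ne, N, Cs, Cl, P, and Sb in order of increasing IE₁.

N is in period 2, group 15; Ne is in period 2, group 18; P is in period 3, group 15; Cl is in period 3, group 17; Sb is in period 5, group 15; Cs is in period 6, group 1.
Removing the outermost electron gets harder across a period and easier down a group.
These span different periods and groups, so the two trends combine.
Sb > Cs: relative to Cs, both the across-period and down-group shifts push Sb's first ionization energy up.
P > Sb: they share group 15; the group trend gives P the larger value.
Cl > P: Cl lies to the right of P in period 3, so the across-period effect alone puts Cl higher.
N > Cl: the two effects oppose for this pair; the down-group effect wins (1402 vs 1251 kJ/mol).
Ne > N: Ne lies to the right of N in period 2, so the across-period effect alone puts Ne higher.
For reference (kJ/mol): N 1402, Ne 2081, P 1012, Cl 1251, Sb 831, Cs 376.
So from lowest to highest: Cs < Sb < P < Cl < N < Ne.

Cs, Sb, P, Cl, N, Ne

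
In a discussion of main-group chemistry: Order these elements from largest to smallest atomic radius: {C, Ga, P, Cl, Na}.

Na, Ga, P, Cl, C

C is in period 2, group 14; Na is in period 3, group 1; P is in period 3, group 15; Cl is in period 3, group 17; Ga is in period 4, group 13.
Radius decreases left→right (rising Z_eff, same n) and increases top→bottom (higher n).
These span different periods and groups, so the two trends combine.
Cl > C: period and group pull opposite ways; the down-group shift dominates (99 vs 75 pm).
P > Cl: both are in period 3; the period trend gives P the larger value.
Ga > P: both effects reinforce here, so Ga is clearly the larger of the two.
Na > Ga: the two effects oppose for this pair; the across-period effect wins (155 vs 124 pm).
Tabulated atomic radius (pm): C 75, Na 155, P 111, Cl 99, Ga 124.
So from largest to smallest: Na > Ga > P > Cl > C.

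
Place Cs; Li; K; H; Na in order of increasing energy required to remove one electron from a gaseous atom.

Cs < K < Na < Li < H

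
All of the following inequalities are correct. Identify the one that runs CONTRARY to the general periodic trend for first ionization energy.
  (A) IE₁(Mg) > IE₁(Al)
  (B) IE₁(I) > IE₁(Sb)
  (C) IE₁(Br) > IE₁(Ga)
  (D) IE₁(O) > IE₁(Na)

The general trend: first ionization energy increases across a period and decreases down a group.
(A) Mg (period 3, group 2) vs Al (period 3, group 13): the stated order contradicts the simple trend.
(B) I (period 5, group 17) vs Sb (period 5, group 15): the stated order agrees with the simple trend.
(C) Br (period 4, group 17) vs Ga (period 4, group 13): the stated order agrees with the simple trend.
(D) O (period 2, group 16) vs Na (period 3, group 1): the stated order agrees with the simple trend.
The exception is (A): Al's single 3p electron is easier to remove than one from Mg's filled 3s².

(A)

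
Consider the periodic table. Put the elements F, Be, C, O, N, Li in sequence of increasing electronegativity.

Li < Be < C < N < O < F

Atoms toward the upper right of the periodic table pull bonding electrons most strongly.
All lie in period 2, so electronegativity increases left to right.
So from lowest to highest: Li < Be < C < N < O < F.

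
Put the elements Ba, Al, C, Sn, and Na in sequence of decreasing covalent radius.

Ba, Na, Sn, Al, C

C is in period 2, group 14; Na is in period 3, group 1; Al is in period 3, group 13; Sn is in period 5, group 14; Ba is in period 6, group 2.
Across a period the added protons contract the valence shell; down a group each new principal shell makes the atom larger.
Neither a single period nor a single group — weigh both effects.
Al > C: relative to C, both the across-period and down-group shifts push Al's atomic radius up.
Sn > Al: period and group pull opposite ways; the down-group shift dominates (140 vs 126 pm).
Na > Sn: period and group pull opposite ways; the across-period shift dominates (155 vs 140 pm).
Ba > Na: period and group pull opposite ways; the down-group shift dominates (196 vs 155 pm).
For reference (pm): C 75, Na 155, Al 126, Sn 140, Ba 196.
So from largest to smallest: Ba > Na > Sn > Al > C.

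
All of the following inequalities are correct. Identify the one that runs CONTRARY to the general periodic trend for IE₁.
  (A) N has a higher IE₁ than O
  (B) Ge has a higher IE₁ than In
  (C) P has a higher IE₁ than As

(A)

The general trend: IE₁ increases across a period and decreases down a group.
(A) N (period 2, group 15) vs O (period 2, group 16): the stated order contradicts the simple trend.
(B) Ge (period 4, group 14) vs In (period 5, group 13): the stated order agrees with the simple trend.
(C) P (period 3, group 15) vs As (period 4, group 15): the stated order agrees with the simple trend.
The exception is (A): pairing an electron in O's 2p⁴ costs repulsion energy, so O ionizes more easily than half-filled N (2p³).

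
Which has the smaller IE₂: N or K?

Consider each +1 ion: N⁺ still has 4 valence electrons; K⁺ is the bare [Ar] core.
Breaking into a closed-shell core is much more expensive than removing a leftover valence electron — K has the largest IE_2 here.
Tabulated IE_2 (kJ/mol): N 2856, K 3052.
Overall IE_2 order: N < K.

N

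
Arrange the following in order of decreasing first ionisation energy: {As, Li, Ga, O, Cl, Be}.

Li is in period 2, group 1; Be is in period 2, group 2; O is in period 2, group 16; Cl is in period 3, group 17; Ga is in period 4, group 13; As is in period 4, group 15.
IE₁ increases left→right with effective nuclear charge and decreases top→bottom as the valence shell moves farther out.
Neither a single period nor a single group — weigh both effects.
Ga > Li: the two effects oppose for this pair; the across-period effect wins (579 vs 520 kJ/mol).
Be > Ga: the two effects oppose for this pair; the down-group effect wins (900 vs 579 kJ/mol).
As > Be: the two effects oppose for this pair; the across-period effect wins (947 vs 900 kJ/mol).
Cl > As: relative to As, both the across-period and down-group shifts push Cl's first ionization energy up.
O > Cl: the two effects oppose for this pair; the down-group effect wins (1314 vs 1251 kJ/mol).
Approximate values (kJ/mol): Li 520, Be 900, O 1314, Cl 1251, Ga 579, As 947.
So from highest to lowest: O > Cl > As > Be > Ga > Li.

O > Cl > As > Be > Ga > Li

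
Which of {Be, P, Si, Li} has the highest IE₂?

Li

IE_2 is the cost of taking one more electron from the +1 cation: Be⁺ still has 1 valence electron; P⁺ still has 4 valence electrons; Si⁺ still has 3 valence electrons; Li⁺ is the bare [He] core.
Breaking into a closed-shell core is much more expensive than removing a leftover valence electron — Li has the largest IE_2 here.
Valence configurations: Be⁺ [He]2s¹, P⁺ [Ne]3s²3p², Si⁺ [Ne]3s²3p¹.
Tabulated IE_2 (kJ/mol): Be 1757, P 1907, Si 1577, Li 7298.
So the second ionization energies run Si < Be < P < Li.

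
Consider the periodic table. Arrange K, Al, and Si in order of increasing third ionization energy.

The third ionization energy removes an electron from the +2 ion. For each element: K²⁺ is already 1 electron into the core; Al²⁺ still has 1 valence electron; Si²⁺ still has 2 valence electrons.
Core electrons are held far more tightly than valence electrons, so K tops the IE_3 order.
Valence configurations: Al²⁺ [Ne]3s¹, Si²⁺ [Ne]3s².
Tabulated IE_3 (kJ/mol): K 4420, Al 2745, Si 3232.
Overall IE_3 order: Al < Si < K.

Al < Si < K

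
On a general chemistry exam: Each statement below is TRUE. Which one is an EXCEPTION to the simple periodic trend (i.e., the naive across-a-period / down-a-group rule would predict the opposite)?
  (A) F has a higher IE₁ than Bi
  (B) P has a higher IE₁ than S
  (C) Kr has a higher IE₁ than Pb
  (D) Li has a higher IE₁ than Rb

The general trend: IE₁ increases across a period and decreases down a group.
(A) F (period 2, group 17) vs Bi (period 6, group 15): the stated order agrees with the simple trend.
(B) P (period 3, group 15) vs S (period 3, group 16): the stated order contradicts the simple trend.
(C) Kr (period 4, group 18) vs Pb (period 6, group 14): the stated order agrees with the simple trend.
(D) Li (period 2, group 1) vs Rb (period 5, group 1): the stated order agrees with the simple trend.
The exception is (B): S (3p⁴) ionizes more easily than half-filled P (3p³) because the paired 3p electron in S is pushed out by e⁻–e⁻ repulsion.

(B)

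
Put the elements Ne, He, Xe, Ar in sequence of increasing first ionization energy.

He is in period 1, group 18; Ne is in period 2, group 18; Ar is in period 3, group 18; Xe is in period 5, group 18.
Removing the outermost electron gets harder across a period and easier down a group.
All are in group 18, so first ionization energy increases up the group.
So from lowest to highest: Xe < Ar < Ne < He.

Xe, Ar, Ne, He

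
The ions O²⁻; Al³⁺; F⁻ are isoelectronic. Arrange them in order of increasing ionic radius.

All of these have 10 electrons, so size is governed by nuclear charge alone: the more protons, the stronger the pull on the same electron cloud, and the smaller the ion.
Nuclear charges: Al³⁺ (Z=13), F⁻ (Z=9), O²⁻ (Z=8).
Smallest to largest: Al³⁺ < F⁻ < O²⁻.

Al³⁺ < F⁻ < O²⁻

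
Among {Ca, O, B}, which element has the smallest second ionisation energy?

Ca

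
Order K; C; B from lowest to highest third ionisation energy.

B < K < C

Consider each +2 ion: K²⁺ is already 1 electron into the core; C²⁺ still has 2 valence electrons; B²⁺ still has 1 valence electron.
Usually core removal costs more than valence removal, but here the competition is close: a tightly held n=2 valence electron can cost more to remove than an n=3 core electron, so the actual values have to decide it.
Valence configurations: C²⁺ [He]2s², B²⁺ [He]2s¹.
The numbers (kJ/mol): K 4420, C 4620, B 3660.
Hence IE_3: B < K < C.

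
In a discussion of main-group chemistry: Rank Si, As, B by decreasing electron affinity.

Si, As, B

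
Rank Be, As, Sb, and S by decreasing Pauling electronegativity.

Be is in period 2, group 2; S is in period 3, group 16; As is in period 4, group 15; Sb is in period 5, group 15.
Atoms toward the upper right of the periodic table pull bonding electrons most strongly.
Neither a single period nor a single group — weigh both effects.
Sb > Be: period and group pull opposite ways; the across-period shift dominates (2.05 vs 1.57).
As > Sb: As sits above Sb in group 15, so the down-group effect alone puts As higher.
S > As: both effects reinforce here, so S is clearly the higher of the two.
For reference (Pauling): Be 1.57, S 2.58, As 2.18, Sb 2.05.
So from highest to lowest: S > As > Sb > Be.

S > As > Sb > Be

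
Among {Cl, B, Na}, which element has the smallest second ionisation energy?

Cl

After 1 electron has been removed, what remains? Cl⁺ still has 6 valence electrons; B⁺ still has 2 valence electrons; Na⁺ is the bare [Ne] core.
Core electrons are held far more tightly than valence electrons, so Na tops the IE_2 order.
Valence configurations: Cl⁺ [Ne]3s²3p⁴, B⁺ [He]2s².
The numbers (kJ/mol): Cl 2298, B 2427, Na 4562.
So the second ionization energies run Cl < B < Na.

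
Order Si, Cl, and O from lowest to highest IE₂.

Si, Cl, O

Consider each +1 ion: Si⁺ still has 3 valence electrons; Cl⁺ still has 6 valence electrons; O⁺ still has 5 valence electrons.
All are still removing valence electrons, so compare the +1 ions as you would atoms: IE_2 generally rises across a period (higher Z_eff) and falls down a group (larger shell), subject to the usual subshell exceptions.
Valence configurations: Si⁺ [Ne]3s²3p¹, Cl⁺ [Ne]3s²3p⁴, O⁺ [He]2s²2p³.
The numbers (kJ/mol): Si 1577, Cl 2298, O 3388.
So the second ionization energies run Si < Cl < O.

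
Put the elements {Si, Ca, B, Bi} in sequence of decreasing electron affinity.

Si > Bi > B > Ca

B is in period 2, group 13; Si is in period 3, group 14; Ca is in period 4, group 2; Bi is in period 6, group 15.
EA tends to increase across a period and decrease down a group, though the pattern is less regular than for IE or radius.
Here both period and group differ, so the two effects have to be weighed against each other.
B > Ca: both effects reinforce here, so B is clearly the higher of the two.
Bi > B: period and group pull opposite ways; the across-period shift dominates (91 vs 27 kJ/mol).
Si > Bi: the two effects oppose for this pair; the down-group effect wins (134 vs 91 kJ/mol).
Tabulated electron affinity (kJ/mol): B 27, Si 134, Ca 2, Bi 91.
So from highest to lowest: Si > Bi > B > Ca.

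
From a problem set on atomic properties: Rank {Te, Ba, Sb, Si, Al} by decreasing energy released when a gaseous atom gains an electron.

Te, Si, Sb, Al, Ba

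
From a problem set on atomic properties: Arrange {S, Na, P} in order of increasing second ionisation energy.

P < S < Na

After 1 electron has been removed, what remains? S⁺ still has 5 valence electrons; Na⁺ is the bare [Ne] core; P⁺ still has 4 valence electrons.
Breaking into a closed-shell core is much more expensive than removing a leftover valence electron — Na has the largest IE_2 here.
Valence configurations: S⁺ [Ne]3s²3p³, P⁺ [Ne]3s²3p².
The numbers (kJ/mol): S 2252, Na 4562, P 1907.
Overall IE_2 order: P < S < Na.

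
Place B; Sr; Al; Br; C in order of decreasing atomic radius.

Moving right in a period, electrons are added to the same shell under a stronger nuclear pull, so atoms get smaller; moving down, a new shell is opened and atoms get larger.
Here both period and group differ, so the two effects have to be weighed against each other.
B > C: both are in period 2; the period trend gives B the larger value.
Br > B: period and group pull opposite ways; the down-group shift dominates (114 vs 85 pm).
Al > Br: the two effects oppose for this pair; the across-period effect wins (126 vs 114 pm).
Sr > Al: both effects reinforce here, so Sr is clearly the larger of the two.
Approximate values (pm): B 85, C 75, Al 126, Br 114, Sr 185.
So from largest to smallest: Sr > Al > Br > B > C.

Sr > Al > Br > B > C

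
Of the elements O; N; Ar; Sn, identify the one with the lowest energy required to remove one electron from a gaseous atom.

First ionization energy rises across a period (greater Z_eff holds electrons more tightly) and falls down a group (valence electrons are farther from the nucleus).
Neither a single period nor a single group — weigh both effects.
O > Sn: relative to Sn, both the across-period and down-group shifts push O's first ionization energy up.
N > O: this pair runs against the simple trend — see the exception note.
Ar > N: the two effects oppose for this pair; the across-period effect wins (1521 vs 1402 kJ/mol).
Note the exception: N has a higher first ionization energy than O, contrary to the simple trend — pairing an electron in O's 2p⁴ costs repulsion energy, so O ionizes more easily than half-filled N (2p³).
For reference (kJ/mol): N 1402, O 1314, Ar 1521, Sn 709.
The lowest energy required to remove one electron from a gaseous atom among these belongs to Sn.

Sn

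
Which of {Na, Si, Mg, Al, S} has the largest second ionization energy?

Consider each +1 ion: Na⁺ is the bare [Ne] core; Si⁺ still has 3 valence electrons; Mg⁺ still has 1 valence electron; Al⁺ still has 2 valence electrons; S⁺ still has 5 valence electrons.
Breaking into a closed-shell core is much more expensive than removing a leftover valence electron — Na has the largest IE_2 here.
Valence configurations: Si⁺ [Ne]3s²3p¹, Mg⁺ [Ne]3s¹, Al⁺ [Ne]3s², S⁺ [Ne]3s²3p³.
Si⁺ loses a lone 3p electron whereas Al⁺ must break into a filled 3s² pair, so IE_2(Al) > IE_2(Si) even though Si has the higher nuclear charge.
Approximate IE_2 values (kJ/mol): Na 4562, Si 1577, Mg 1451, Al 1817, S 2252.
Overall IE_2 order: Mg < Si < Al < S < Na.

Na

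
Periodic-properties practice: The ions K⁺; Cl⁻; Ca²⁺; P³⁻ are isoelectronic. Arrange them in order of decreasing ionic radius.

P³⁻ > Cl⁻ > K⁺ > Ca²⁺

All of these have 18 electrons, so size is governed by nuclear charge alone: the more protons, the stronger the pull on the same electron cloud, and the smaller the ion.
Nuclear charges: Ca²⁺ (Z=20), K⁺ (Z=19), Cl⁻ (Z=17), P³⁻ (Z=15).
Largest to smallest: P³⁻ > Cl⁻ > K⁺ > Ca²⁺.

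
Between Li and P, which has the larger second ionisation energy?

The second ionization energy removes an electron from the +1 ion. For each element: Li⁺ is the bare [He] core; P⁺ still has 4 valence electrons.
Pulling an electron out of a noble-gas core costs far more than removing a remaining valence electron, so Li sits at the high end of IE_2.
Tabulated IE_2 (kJ/mol): Li 7298, P 1907.
Putting it together, IE_2: P < Li.

Li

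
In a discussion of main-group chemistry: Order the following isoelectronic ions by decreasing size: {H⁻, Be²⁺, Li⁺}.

All of these have 2 electrons, so size is governed by nuclear charge alone: the more protons, the stronger the pull on the same electron cloud, and the smaller the ion.
Nuclear charges: Be²⁺ (Z=4), Li⁺ (Z=3), H⁻ (Z=1).
Largest to smallest: H⁻ > Li⁺ > Be²⁺.

H⁻ > Li⁺ > Be²⁺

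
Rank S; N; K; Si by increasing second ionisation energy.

Consider each +1 ion: S⁺ still has 5 valence electrons; N⁺ still has 4 valence electrons; K⁺ is the bare [Ar] core; Si⁺ still has 3 valence electrons.
Pulling an electron out of a noble-gas core costs far more than removing a remaining valence electron, so K sits at the high end of IE_2.
Valence configurations: S⁺ [Ne]3s²3p³, N⁺ [He]2s²2p², Si⁺ [Ne]3s²3p¹.
Approximate IE_2 values (kJ/mol): S 2252, N 2856, K 3052, Si 1577.
Putting it together, IE_2: Si < S < N < K.

Si < S < N < K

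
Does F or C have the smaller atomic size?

F

C is in period 2, group 14; F is in period 2, group 17.
Atomic radius shrinks across a period as nuclear charge pulls the same shell inward, and grows down a group as new shells are added.
All lie in period 2, so atomic radius increases right to left.
So F has the smaller atomic size (F < C).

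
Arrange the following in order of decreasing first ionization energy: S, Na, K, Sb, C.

C > S > Sb > Na > K

C is in period 2, group 14; Na is in period 3, group 1; S is in period 3, group 16; K is in period 4, group 1; Sb is in period 5, group 15.
IE₁ increases left→right with effective nuclear charge and decreases top→bottom as the valence shell moves farther out.
Neither a single period nor a single group — weigh both effects.
Na > K: they share group 1; the group trend gives Na the larger value.
Sb > Na: period and group pull opposite ways; the across-period shift dominates (831 vs 496 kJ/mol).
S > Sb: relative to Sb, both the across-period and down-group shifts push S's first ionization energy up.
C > S: period and group pull opposite ways; the down-group shift dominates (1086 vs 1000 kJ/mol).
Tabulated first ionization energy (kJ/mol): C 1086, Na 496, S 1000, K 419, Sb 831.
So from highest to lowest: C > S > Sb > Na > K.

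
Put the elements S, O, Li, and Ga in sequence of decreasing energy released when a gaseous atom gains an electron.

S > O > Li > Ga

EA tends to increase across a period and decrease down a group, though the pattern is less regular than for IE or radius.
Here both period and group differ, so the two effects have to be weighed against each other.
Li > Ga: period and group pull opposite ways; the down-group shift dominates (60 vs 29 kJ/mol).
O > Li: both are in period 2; the period trend gives O the larger value.
S > O: this pair runs against the simple trend — see the exception note.
Note the exception: S has a higher electron affinity than O, contrary to the simple trend — the compact 2p subshell of O repels the added electron more than S's larger 3p does.
Approximate values (kJ/mol): Li 60, O 141, S 200, Ga 29.
So from highest to lowest: S > O > Li > Ga.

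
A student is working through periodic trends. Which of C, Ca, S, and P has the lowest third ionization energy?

P

After 2 electrons have been removed, what remains? C²⁺ still has 2 valence electrons; Ca²⁺ is the bare [Ar] core; S²⁺ still has 4 valence electrons; P²⁺ still has 3 valence electrons.
Pulling an electron out of a noble-gas core costs far more than removing a remaining valence electron, so Ca sits at the high end of IE_3.
Valence configurations: C²⁺ [He]2s², S²⁺ [Ne]3s²3p², P²⁺ [Ne]3s²3p¹.
The numbers (kJ/mol): C 4620, Ca 4912, S 3357, P 2914.
So the third ionization energies run P < S < C < Ca.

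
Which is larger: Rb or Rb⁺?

Forming Rb⁺ removes 1 electron from Rb. Fewer electrons for the same nuclear charge means less shielding and a higher Z_eff on the remaining electrons, and for main-group metals the entire outer shell is lost.
A cation is smaller than its parent atom: Rb⁺ < Rb.

Rb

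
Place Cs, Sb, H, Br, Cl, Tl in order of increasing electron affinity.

Atoms with high Z_eff and room in the valence shell (especially the halogens) have the most exothermic electron affinities.
Here both period and group differ, so the two effects have to be weighed against each other.
Cs > Tl: this pair runs against the simple trend — see the exception note.
H > Cs: H sits above Cs in group 1, so the down-group effect alone puts H higher.
Sb > H: period and group pull opposite ways; the across-period shift dominates (103 vs 73 kJ/mol).
Br > Sb: relative to Sb, both the across-period and down-group shifts push Br's electron affinity up.
Cl > Br: they share group 17; the group trend gives Cl the larger value.
Note the exception: Cs has a higher electron affinity than Tl, contrary to the simple trend — Tl's ns²np¹ configuration gives only a small electron affinity — the sparsely filled np subshell binds an added electron weakly.
Approximate values (kJ/mol): H 73, Cl 349, Br 325, Sb 103, Cs 46, Tl 19.
So from lowest to highest: Tl < Cs < H < Sb < Br < Cl.

Tl < Cs < H < Sb < Br < Cl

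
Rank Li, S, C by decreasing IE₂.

The second ionization energy removes an electron from the +1 ion. For each element: Li⁺ is the bare [He] core; S⁺ still has 5 valence electrons; C⁺ still has 3 valence electrons.
Breaking into a closed-shell core is much more expensive than removing a leftover valence electron — Li has the largest IE_2 here.
Valence configurations: S⁺ [Ne]3s²3p³, C⁺ [He]2s²2p¹.
The numbers (kJ/mol): Li 7298, S 2252, C 2353.
Hence IE_2: S < C < Li.

Li, C, S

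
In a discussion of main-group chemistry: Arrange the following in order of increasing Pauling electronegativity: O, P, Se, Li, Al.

Li < Al < P < Se < O

Electronegativity increases across a period and decreases down a group, tracking effective nuclear charge and atomic size.
Here both period and group differ, so the two effects have to be weighed against each other.
Al > Li: period and group pull opposite ways; the across-period shift dominates (1.61 vs 0.98).
P > Al: P lies to the right of Al in period 3, so the across-period effect alone puts P higher.
Se > P: the two effects oppose for this pair; the across-period effect wins (2.55 vs 2.19).
O > Se: O sits above Se in group 16, so the down-group effect alone puts O higher.
Tabulated electronegativity (Pauling): Li 0.98, O 3.44, Al 1.61, P 2.19, Se 2.55.
So from lowest to highest: Li < Al < P < Se < O.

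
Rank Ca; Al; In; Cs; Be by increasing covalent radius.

Be is in period 2, group 2; Al is in period 3, group 13; Ca is in period 4, group 2; In is in period 5, group 13; Cs is in period 6, group 1.
Moving right in a period, electrons are added to the same shell under a stronger nuclear pull, so atoms get smaller; moving down, a new shell is opened and atoms get larger.
Neither a single period nor a single group — weigh both effects.
Al > Be: period and group pull opposite ways; the down-group shift dominates (126 vs 102 pm).
In > Al: In sits below Al in group 13, so the down-group effect alone puts In larger.
Ca > In: period and group pull opposite ways; the across-period shift dominates (171 vs 142 pm).
Cs > Ca: both effects reinforce here, so Cs is clearly the larger of the two.
Approximate values (pm): Be 102, Al 126, Ca 171, In 142, Cs 232.
So from smallest to largest: Be < Al < In < Ca < Cs.

Be < Al < In < Ca < Cs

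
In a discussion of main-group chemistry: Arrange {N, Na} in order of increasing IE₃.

N, Na

After 2 electrons have been removed, what remains? N²⁺ still has 3 valence electrons; Na²⁺ is already 1 electron into the core.
Core electrons are held far more tightly than valence electrons, so Na tops the IE_3 order.
Approximate IE_3 values (kJ/mol): N 4578, Na 6910.
So the third ionization energies run N < Na.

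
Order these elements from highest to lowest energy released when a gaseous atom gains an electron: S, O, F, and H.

H is in period 1, group 1; O is in period 2, group 16; F is in period 2, group 17; S is in period 3, group 16.
Atoms with high Z_eff and room in the valence shell (especially the halogens) have the most exothermic electron affinities.
These span different periods and groups, so the two trends combine.
O > H: period and group pull opposite ways; the across-period shift dominates (141 vs 73 kJ/mol).
S > O: this pair runs against the simple trend — see the exception note.
F > S: both effects reinforce here, so F is clearly the higher of the two.
Note the exception: S has a higher electron affinity than O, contrary to the simple trend — the compact 2p subshell of O repels the added electron more than S's larger 3p does.
For reference (kJ/mol): H 73, O 141, F 328, S 200.
So from highest to lowest: F > S > O > H.

F, S, O, H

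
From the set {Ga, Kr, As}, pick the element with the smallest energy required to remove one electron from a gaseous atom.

Ga

Ga is in period 4, group 13; As is in period 4, group 15; Kr is in period 4, group 18.
IE₁ increases left→right with effective nuclear charge and decreases top→bottom as the valence shell moves farther out.
All lie in period 4, so first ionization energy increases left to right.
The smallest energy required to remove one electron from a gaseous atom among these belongs to Ga.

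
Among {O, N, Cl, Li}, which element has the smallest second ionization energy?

The second ionization energy removes an electron from the +1 ion. For each element: O⁺ still has 5 valence electrons; N⁺ still has 4 valence electrons; Cl⁺ still has 6 valence electrons; Li⁺ is the bare [He] core.
Pulling an electron out of a noble-gas core costs far more than removing a remaining valence electron, so Li sits at the high end of IE_2.
Valence configurations: O⁺ [He]2s²2p³, N⁺ [He]2s²2p², Cl⁺ [Ne]3s²3p⁴.
Tabulated IE_2 (kJ/mol): O 3388, N 2856, Cl 2298, Li 7298.
Putting it together, IE_2: Cl < N < O < Li.

Cl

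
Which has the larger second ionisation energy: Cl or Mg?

Cl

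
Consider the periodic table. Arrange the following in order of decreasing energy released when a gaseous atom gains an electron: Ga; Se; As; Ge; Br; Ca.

Ca is in period 4, group 2; Ga is in period 4, group 13; Ge is in period 4, group 14; As is in period 4, group 15; Se is in period 4, group 16; Br is in period 4, group 17.
Atoms with high Z_eff and room in the valence shell (especially the halogens) have the most exothermic electron affinities.
All lie in period 4; the across-period trend (electron affinity increases left to right) applies, with the exception below.
Note the exception: Ge has a higher electron affinity than As, contrary to the simple trend — adding an electron to As's half-filled 4p³ is unfavourable, so Ge (4p²) has the more exothermic EA.
Tabulated electron affinity (kJ/mol): Ca 2, Ga 29, Ge 119, As 78, Se 195, Br 325.
So from highest to lowest: Br > Se > Ge > As > Ga > Ca.

Br, Se, Ge, As, Ga, Ca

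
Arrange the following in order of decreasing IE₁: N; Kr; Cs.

N > Kr > Cs

IE₁ increases left→right with effective nuclear charge and decreases top→bottom as the valence shell moves farther out.
Here both period and group differ, so the two effects have to be weighed against each other.
Kr > Cs: relative to Cs, both the across-period and down-group shifts push Kr's first ionization energy up.
N > Kr: period and group pull opposite ways; the down-group shift dominates (1402 vs 1351 kJ/mol).
Approximate values (kJ/mol): N 1402, Kr 1351, Cs 376.
So from highest to lowest: N > Kr > Cs.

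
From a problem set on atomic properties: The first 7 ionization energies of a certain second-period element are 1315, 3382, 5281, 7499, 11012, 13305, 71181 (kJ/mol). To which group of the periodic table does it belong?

Look for the largest jump between consecutive ionization energies: IE7/IE6 ≈ 5.3, far larger than any earlier ratio.
That jump marks the point where a core electron is being removed. So the atom has 6 valence electrons.
A main-group element with 6 valence electrons is in group 16.

Group 16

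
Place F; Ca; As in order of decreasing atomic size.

F is in period 2, group 17; Ca is in period 4, group 2; As is in period 4, group 15.
Moving right in a period, electrons are added to the same shell under a stronger nuclear pull, so atoms get smaller; moving down, a new shell is opened and atoms get larger.
Neither a single period nor a single group — weigh both effects.
As > F: both effects reinforce here, so As is clearly the larger of the two.
Ca > As: both are in period 4; the period trend gives Ca the larger value.
Tabulated atomic radius (pm): F 64, Ca 171, As 121.
So from largest to smallest: Ca > As > F.

Ca > As > F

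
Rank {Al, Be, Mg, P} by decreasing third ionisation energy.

IE_3 is the cost of taking one more electron from the +2 cation: Al²⁺ still has 1 valence electron; Be²⁺ is the bare [He] core; Mg²⁺ is the bare [Ne] core; P²⁺ still has 3 valence electrons.
Pulling an electron out of a noble-gas core costs far more than removing a remaining valence electron, so Mg and Be sit at the high end of IE_3.
Valence configurations: Al²⁺ [Ne]3s¹, P²⁺ [Ne]3s²3p¹.
Tabulated IE_3 (kJ/mol): Al 2745, Be 14849, Mg 7733, P 2914.
Overall IE_3 order: Al < P < Mg < Be.

Be > Mg > P > Al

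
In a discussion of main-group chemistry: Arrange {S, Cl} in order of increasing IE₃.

S < Cl

After 2 electrons have been removed, what remains? S²⁺ still has 4 valence electrons; Cl²⁺ still has 5 valence electrons.
All are still removing valence electrons, so compare the +2 ions as you would atoms: IE_3 generally rises across a period (higher Z_eff) and falls down a group (larger shell), subject to the usual subshell exceptions.
Valence configurations: S²⁺ [Ne]3s²3p², Cl²⁺ [Ne]3s²3p³.
Approximate IE_3 values (kJ/mol): S 3357, Cl 3822.
Hence IE_3: S < Cl.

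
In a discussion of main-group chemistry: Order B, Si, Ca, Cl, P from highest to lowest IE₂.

After 1 electron has been removed, what remains? B⁺ still has 2 valence electrons; Si⁺ still has 3 valence electrons; Ca⁺ still has 1 valence electron; Cl⁺ still has 6 valence electrons; P⁺ still has 4 valence electrons.
All are still removing valence electrons, so compare the +1 ions as you would atoms: IE_2 generally rises across a period (higher Z_eff) and falls down a group (larger shell), subject to the usual subshell exceptions.
Valence configurations: B⁺ [He]2s², Si⁺ [Ne]3s²3p¹, Ca⁺ [Ar]4s¹, Cl⁺ [Ne]3s²3p⁴, P⁺ [Ne]3s²3p².
Approximate IE_2 values (kJ/mol): B 2427, Si 1577, Ca 1145, Cl 2298, P 1907.
So the second ionization energies run Ca < Si < P < Cl < B.

B, Cl, P, Si, Ca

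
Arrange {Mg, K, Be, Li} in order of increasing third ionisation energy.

K, Mg, Li, Be

IE_3 is the cost of taking one more electron from the +2 cation: Mg²⁺ is the bare [Ne] core; K²⁺ is already 1 electron into the core; Be²⁺ is the bare [He] core; Li²⁺ is already 1 electron into the core.
All of these are removing an electron from a noble-gas core or deeper; the smaller core (lower principal quantum number) is held far more tightly, and within a period the higher nuclear charge binds the same core more tightly.
Tabulated IE_3 (kJ/mol): Mg 7733, K 4420, Be 14849, Li 11815.
Putting it together, IE_3: K < Mg < Li < Be.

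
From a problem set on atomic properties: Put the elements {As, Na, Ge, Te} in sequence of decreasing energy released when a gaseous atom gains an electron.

Te, Ge, As, Na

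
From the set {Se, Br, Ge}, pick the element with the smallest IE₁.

First ionization energy rises across a period (greater Z_eff holds electrons more tightly) and falls down a group (valence electrons are farther from the nucleus).
All lie in period 4, so first ionization energy increases left to right.
The smallest IE₁ among these belongs to Ge.

Ge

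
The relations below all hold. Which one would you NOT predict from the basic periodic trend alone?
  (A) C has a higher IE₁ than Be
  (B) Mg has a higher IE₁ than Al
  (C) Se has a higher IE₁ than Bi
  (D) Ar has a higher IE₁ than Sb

(B)

The general trend: IE₁ increases across a period and decreases down a group.
(A) C (period 2, group 14) vs Be (period 2, group 2): the stated order agrees with the simple trend.
(B) Mg (period 3, group 2) vs Al (period 3, group 13): the stated order contradicts the simple trend.
(C) Se (period 4, group 16) vs Bi (period 6, group 15): the stated order agrees with the simple trend.
(D) Ar (period 3, group 18) vs Sb (period 5, group 15): the stated order agrees with the simple trend.
The exception is (B): Al's single 3p electron is easier to remove than one from Mg's filled 3s².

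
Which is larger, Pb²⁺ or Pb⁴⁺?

Pb²⁺

Both ions have Z = 82 protons, but Pb⁴⁺ has lost more electrons, so its remaining electrons feel a larger effective nuclear charge per electron and are pulled in more tightly.
Higher positive charge → smaller ion, so Pb²⁺ > Pb⁴⁺.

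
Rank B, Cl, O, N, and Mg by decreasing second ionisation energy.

O > N > B > Cl > Mg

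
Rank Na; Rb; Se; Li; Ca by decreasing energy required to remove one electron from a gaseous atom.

Se > Ca > Li > Na > Rb

First ionization energy rises across a period (greater Z_eff holds electrons more tightly) and falls down a group (valence electrons are farther from the nucleus).
Here both period and group differ, so the two effects have to be weighed against each other.
Na > Rb: Na sits above Rb in group 1, so the down-group effect alone puts Na higher.
Li > Na: Li sits above Na in group 1, so the down-group effect alone puts Li higher.
Ca > Li: period and group pull opposite ways; the across-period shift dominates (590 vs 520 kJ/mol).
Se > Ca: both are in period 4; the period trend gives Se the larger value.
Approximate values (kJ/mol): Li 520, Na 496, Ca 590, Se 941, Rb 403.
So from highest to lowest: Se > Ca > Li > Na > Rb.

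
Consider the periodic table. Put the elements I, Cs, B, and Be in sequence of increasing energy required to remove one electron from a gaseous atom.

Cs < B < Be < I

First ionization energy rises across a period (greater Z_eff holds electrons more tightly) and falls down a group (valence electrons are farther from the nucleus).
Here both period and group differ, so the two effects have to be weighed against each other.
B > Cs: relative to Cs, both the across-period and down-group shifts push B's first ionization energy up.
Be > B: this pair runs against the simple trend — see the exception note.
I > Be: period and group pull opposite ways; the across-period shift dominates (1008 vs 900 kJ/mol).
Note the exception: Be has a higher first ionization energy than B, contrary to the simple trend — removing B's lone 2p electron is easier than breaking Be's filled 2s².
For reference (kJ/mol): Be 900, B 801, I 1008, Cs 376.
So from lowest to highest: Cs < B < Be < I.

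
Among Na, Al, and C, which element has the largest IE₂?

The second ionization energy removes an electron from the +1 ion. For each element: Na⁺ is the bare [Ne] core; Al⁺ still has 2 valence electrons; C⁺ still has 3 valence electrons.
Pulling an electron out of a noble-gas core costs far more than removing a remaining valence electron, so Na sits at the high end of IE_2.
Valence configurations: Al⁺ [Ne]3s², C⁺ [He]2s²2p¹.
Tabulated IE_2 (kJ/mol): Na 4562, Al 1817, C 2353.
Hence IE_2: Al < C < Na.

Na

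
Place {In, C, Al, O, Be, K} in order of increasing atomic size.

Be is in period 2, group 2; C is in period 2, group 14; O is in period 2, group 16; Al is in period 3, group 13; K is in period 4, group 1; In is in period 5, group 13.
Atomic radius shrinks across a period as nuclear charge pulls the same shell inward, and grows down a group as new shells are added.
These span different periods and groups, so the two trends combine.
C > O: both are in period 2; the period trend gives C the larger value.
Be > C: both are in period 2; the period trend gives Be the larger value.
Al > Be: period and group pull opposite ways; the down-group shift dominates (126 vs 102 pm).
In > Al: In sits below Al in group 13, so the down-group effect alone puts In larger.
K > In: the two effects oppose for this pair; the across-period effect wins (196 vs 142 pm).
Approximate values (pm): Be 102, C 75, O 63, Al 126, K 196, In 142.
So from smallest to largest: O < C < Be < Al < In < K.

O < C < Be < Al < In < K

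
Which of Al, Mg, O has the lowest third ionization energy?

Al

After 2 electrons have been removed, what remains? Al²⁺ still has 1 valence electron; Mg²⁺ is the bare [Ne] core; O²⁺ still has 4 valence electrons.
Breaking into a closed-shell core is much more expensive than removing a leftover valence electron — Mg has the largest IE_3 here.
Valence configurations: Al²⁺ [Ne]3s¹, O²⁺ [He]2s²2p².
The numbers (kJ/mol): Al 2745, Mg 7733, O 5300.
Overall IE_3 order: Al < O < Mg.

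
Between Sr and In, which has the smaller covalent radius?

Sr is in period 5, group 2; In is in period 5, group 13.
Radius decreases left→right (rising Z_eff, same n) and increases top→bottom (higher n).
All lie in period 5, so atomic radius increases right to left.
So In has the smaller covalent radius (In < Sr).

In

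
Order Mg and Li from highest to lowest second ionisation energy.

Li > Mg

IE_2 is the cost of taking one more electron from the +1 cation: Mg⁺ still has 1 valence electron; Li⁺ is the bare [He] core.
Breaking into a closed-shell core is much more expensive than removing a leftover valence electron — Li has the largest IE_2 here.
Tabulated IE_2 (kJ/mol): Mg 1451, Li 7298.
Overall IE_2 order: Mg < Li.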